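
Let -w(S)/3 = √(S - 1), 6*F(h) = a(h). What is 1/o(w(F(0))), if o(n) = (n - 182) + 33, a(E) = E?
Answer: -149/22210 + 3*I/22210 ≈ -0.0067087 + 0.00013507*I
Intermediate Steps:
F(h) = h/6
w(S) = -3*√(-1 + S) (w(S) = -3*√(S - 1) = -3*√(-1 + S))
o(n) = -149 + n (o(n) = (-182 + n) + 33 = -149 + n)
1/o(w(F(0))) = 1/(-149 - 3*√(-1 + (⅙)*0)) = 1/(-149 - 3*√(-1 + 0)) = 1/(-149 - 3*I) = (-149 + 3*I)/22210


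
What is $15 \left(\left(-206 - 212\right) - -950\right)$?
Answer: $7980$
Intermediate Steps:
$15 \left(\left(-206 - 212\right) - -950\right) = 15 \left(-418 + 950\right) = 15 \cdot 532 = 7980$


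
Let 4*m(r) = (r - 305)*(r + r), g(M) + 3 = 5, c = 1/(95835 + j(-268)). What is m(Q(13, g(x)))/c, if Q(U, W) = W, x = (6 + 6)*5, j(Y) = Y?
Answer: -28956801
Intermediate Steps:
x = 60 (x = 12*5 = 60)
c = 1/95567 (c = 1/(95835 - 268) = 1/95567 ≈ 1.0464e-5)
g(M) = 2 (g(M) = -3 + 5 = 2)
m(r) = r*(-305 + r)/2 (m(r) = ((r - 305)*(r + r))/4 = ((-305 + r)*(2*r))/4 = (2*r*(-305 + r))/4 = r*(-305 + r)/2)
m(Q(13, g(x)))/c = ((1/2)*2*(-305 + 2))/(1/95567) = ((1/2)*2*(-303))*95567 = -303*95567 = -28956801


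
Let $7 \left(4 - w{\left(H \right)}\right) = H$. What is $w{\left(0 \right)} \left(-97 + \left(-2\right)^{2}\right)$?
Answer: $-372$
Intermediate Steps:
$w{\left(H \right)} = 4 - \frac{H}{7}$
$w{\left(0 \right)} \left(-97 + \left(-2\right)^{2}\right) = \left(4 - 0\right) \left(-97 + \left(-2\right)^{2}\right) = \left(4 + 0\right) \left(-97 + 4\right) = 4 \left(-93\right) = -372$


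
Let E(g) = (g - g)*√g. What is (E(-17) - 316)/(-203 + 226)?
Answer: -316/23 ≈ -13.739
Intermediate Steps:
E(g) = 0 (E(g) = 0*√g = 0)
(E(-17) - 316)/(-203 + 226) = (0 - 316)/(-203 + 226) = -316/23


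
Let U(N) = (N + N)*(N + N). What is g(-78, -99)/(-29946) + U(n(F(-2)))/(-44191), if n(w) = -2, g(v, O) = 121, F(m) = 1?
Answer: -118903/27007014 ≈ -0.0044027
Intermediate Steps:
U(N) = 4*N² (U(N) = (2*N)*(2*N) = 4*N²)
g(-78, -99)/(-29946) + U(n(F(-2)))/(-44191) = 121/(-29946) + (4*(-2)²)/(-44191) = 121*(-1/29946) + (4*4)*(-1/44191) = -121/29946 + 16*(-1/44191) = -121/29946 - 16/44191 = -118903/27007014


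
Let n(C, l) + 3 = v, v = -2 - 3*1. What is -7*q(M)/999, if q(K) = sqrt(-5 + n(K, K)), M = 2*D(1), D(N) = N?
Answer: -7*I*sqrt(13)/999 ≈ -0.025264*I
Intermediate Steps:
v = -5 (v = -2 - 3 = -5)
n(C, l) = -8 (n(C, l) = -3 - 5 = -8)
M = 2 (M = 2*1 = 2)
q(K) = I*sqrt(13) (q(K) = sqrt(-5 - 8) = sqrt(-13) = I*sqrt(13))
-7*q(M)/999 = -7*I*sqrt(13)/999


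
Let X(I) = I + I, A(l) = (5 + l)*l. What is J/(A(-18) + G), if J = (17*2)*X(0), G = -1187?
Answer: 0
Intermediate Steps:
A(l) = l*(5 + l)
X(I) = 2*I
J = 0 (J = (17*2)*(2*0) = 34*0 = 0)
J/(A(-18) + G) = 0/(-18*(5 - 18) - 1187) = 0/(-18*(-13) - 1187) = 0/(234 - 1187) = 0/(-953) = -1/953*0 = 0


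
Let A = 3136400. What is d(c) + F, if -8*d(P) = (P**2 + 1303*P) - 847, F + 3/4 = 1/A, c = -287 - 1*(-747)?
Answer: -317614994949/3136400 ≈ -1.0127e+5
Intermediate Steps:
c = 460 (c = -287 + 747 = 460)
F = -2352299/3136400 (F = -3/4 + 1/3136400 = -2352299/3136400 ≈ -0.75000)
d(P) = 847/8 - 1303*P/8 - P**2/8 (d(P) = -((P**2 + 1303*P) - 847)/8 = -(-847 + P**2 + 1303*P)/8 = 847/8 - 1303*P/8 - P**2/8)
d(c) + F = (847/8 - 1303/8*460 - 1/8*460**2) - 2352299/3136400 = (847/8 - 149845/2 - 1/8*211600) - 2352299/3136400 = (847/8 - 149845/2 - 26450) - 2352299/3136400 = -810133/8 - 2352299/3136400 = -317614994949/3136400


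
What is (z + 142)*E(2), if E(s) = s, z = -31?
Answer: 222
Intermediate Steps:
(z + 142)*E(2) = (-31 + 142)*2 = 111*2 = 222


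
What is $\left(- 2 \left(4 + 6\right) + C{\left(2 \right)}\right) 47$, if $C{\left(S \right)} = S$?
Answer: $-846$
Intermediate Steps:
$\left(- 2 \left(4 + 6\right) + C{\left(2 \right)}\right) 47 = \left(- 2 \left(4 + 6\right) + 2\right) 47 = \left(\left(-2\right) 10 + 2\right) 47 = \left(-20 + 2\right) 47 = \left(-18\right) 47 = -846$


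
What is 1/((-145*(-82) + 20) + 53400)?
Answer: 1/65310 ≈ 1.5312e-5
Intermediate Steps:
1/((-145*(-82) + 20) + 53400) = 1/((11890 + 20) + 53400) = 1/(11910 + 53400) = 1/65310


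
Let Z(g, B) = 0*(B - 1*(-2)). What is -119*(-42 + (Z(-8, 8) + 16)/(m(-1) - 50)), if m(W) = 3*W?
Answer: 266798/53 ≈ 5033.9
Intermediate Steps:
Z(g, B) = 0 (Z(g, B) = 0*(B + 2) = 0*(2 + B) = 0)
-119*(-42 + (Z(-8, 8) + 16)/(m(-1) - 50)) = -119*(-42 + (0 + 16)/(3*(-1) - 50)) = -119*(-42 + 16/(-3 - 50)) = -119*(-42 + 16/(-53)) = -119*(-42 + 16*(-1/53)) = -119*(-42 - 16/53) = -119*(-2242/53) = 266798/53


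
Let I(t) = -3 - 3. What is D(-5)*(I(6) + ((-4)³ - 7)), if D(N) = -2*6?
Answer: 924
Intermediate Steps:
D(N) = -12
I(t) = -6
D(-5)*(I(6) + ((-4)³ - 7)) = -12*(-6 + ((-4)³ - 7)) = -12*(-6 + (-64 - 7)) = -12*(-6 - 71) = -12*(-77) = 924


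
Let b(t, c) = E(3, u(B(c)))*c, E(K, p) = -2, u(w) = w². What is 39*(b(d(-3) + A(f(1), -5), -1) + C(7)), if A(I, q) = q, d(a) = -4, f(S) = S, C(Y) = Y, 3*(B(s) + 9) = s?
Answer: 351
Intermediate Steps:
B(s) = -9 + s/3
b(t, c) = -2*c
39*(b(d(-3) + A(f(1), -5), -1) + C(7)) = 39*(-2*(-1) + 7) = 39*(2 + 7) = 39*9 = 351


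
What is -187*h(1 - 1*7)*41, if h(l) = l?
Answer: 46002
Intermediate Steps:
-187*h(1 - 1*7)*41 = -187*(1 - 1*7)*41 = -187*(1 - 7)*41 = -187*(-6)*41 = 1122*41 = 46002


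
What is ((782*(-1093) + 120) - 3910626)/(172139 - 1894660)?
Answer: 4765232/1722521 ≈ 2.7664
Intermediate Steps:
((782*(-1093) + 120) - 3910626)/(172139 - 1894660) = ((-854726 + 120) - 3910626)/(-1722521) = (-854606 - 3910626)*(-1/1722521) = -4765232*(-1/1722521) = 4765232/1722521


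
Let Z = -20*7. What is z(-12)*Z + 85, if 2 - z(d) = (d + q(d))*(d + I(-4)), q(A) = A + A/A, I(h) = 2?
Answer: 32005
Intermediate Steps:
q(A) = 1 + A (q(A) = A + 1 = 1 + A)
Z = -140
z(d) = 2 - (1 + 2*d)*(2 + d) (z(d) = 2 - (d + (1 + d))*(d + 2) = 2 - (1 + 2*d)*(2 + d))
z(-12)*Z + 85 = -12*(-5 - 2*(-12))*(-140) + 85 = -12*(-5 + 24)*(-140) + 85 = -12*19*(-140) + 85 = -228*(-140) + 85 = 31920 + 85 = 32005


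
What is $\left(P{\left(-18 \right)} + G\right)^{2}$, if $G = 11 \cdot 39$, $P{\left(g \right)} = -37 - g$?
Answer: $168100$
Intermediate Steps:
$G = 429$
$\left(P{\left(-18 \right)} + G\right)^{2} = \left(\left(-37 - -18\right) + 429\right)^{2} = \left(\left(-37 + 18\right) + 429\right)^{2} = \left(-19 + 429\right)^{2} = 410^{2} = 168100$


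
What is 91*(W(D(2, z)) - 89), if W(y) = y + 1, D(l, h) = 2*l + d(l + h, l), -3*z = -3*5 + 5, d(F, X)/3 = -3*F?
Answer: -12012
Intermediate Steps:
d(F, X) = -9*F (d(F, X) = 3*(-3*F) = -9*F)
z = 10/3 (z = -(-3*5 + 5)/3 = -(-15 + 5)/3 = -⅓*(-10) = 10/3 ≈ 3.3333)
D(l, h) = -9*h - 7*l (D(l, h) = 2*l - 9*(l + h) = 2*l - 9*(h + l) = 2*l + (-9*h - 9*l) = -9*h - 7*l)
W(y) = 1 + y
91*(W(D(2, z)) - 89) = 91*((1 + (-9*10/3 - 7*2)) - 89) = 91*((1 + (-30 - 14)) - 89) = 91*((1 - 44) - 89) = 91*(-43 - 89) = 91*(-132) = -12012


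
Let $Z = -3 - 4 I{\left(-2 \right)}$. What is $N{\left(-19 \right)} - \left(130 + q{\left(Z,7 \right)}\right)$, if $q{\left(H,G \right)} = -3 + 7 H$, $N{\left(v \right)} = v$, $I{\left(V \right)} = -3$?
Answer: $-209$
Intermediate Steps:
$Z = 9$ ($Z = -3 - -12 = -3 + 12 = 9$)
$N{\left(-19 \right)} - \left(130 + q{\left(Z,7 \right)}\right) = -19 - \left(127 + 63\right) = -19 - 190 = -209$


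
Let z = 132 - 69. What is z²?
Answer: 3969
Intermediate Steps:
z = 63
z² = 63² = 3969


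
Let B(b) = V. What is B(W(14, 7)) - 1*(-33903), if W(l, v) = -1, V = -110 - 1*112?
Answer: 33681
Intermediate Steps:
V = -222 (V = -110 - 112 = -222)
B(b) = -222
B(W(14, 7)) - 1*(-33903) = -222 - 1*(-33903) = -222 + 33903 = 33681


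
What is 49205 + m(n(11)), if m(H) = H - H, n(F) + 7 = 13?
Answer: 49205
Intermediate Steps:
n(F) = 6 (n(F) = -7 + 13 = 6)
m(H) = 0
49205 + m(n(11)) = 49205 + 0 = 49205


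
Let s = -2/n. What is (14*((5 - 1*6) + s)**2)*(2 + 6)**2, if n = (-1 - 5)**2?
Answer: 80864/81 ≈ 998.32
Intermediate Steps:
n = 36 (n = (-6)**2 = 36)
s = -1/18 (s = -2/36 = -2*1/36 = -1/18 ≈ -0.055556)
(14*((5 - 1*6) + s)**2)*(2 + 6)**2 = (14*((5 - 1*6) - 1/18)**2)*(2 + 6)**2 = (14*((5 - 6) - 1/18)**2)*8**2 = (14*(-1 - 1/18)**2)*64 = (14*(-19/18)**2)*64 = (14*(361/324))*64 = (2527/162)*64 = 80864/81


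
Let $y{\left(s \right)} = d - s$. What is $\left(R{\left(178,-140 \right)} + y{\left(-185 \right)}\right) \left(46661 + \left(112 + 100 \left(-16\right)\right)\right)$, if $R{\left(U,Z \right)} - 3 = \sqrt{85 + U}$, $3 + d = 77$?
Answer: $11835326 + 45173 \sqrt{263} \approx 1.2568 \cdot 10^{7}$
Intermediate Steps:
$d = 74$ ($d = -3 + 77 = 74$)
$y{\left(s \right)} = 74 - s$
$R{\left(U,Z \right)} = 3 + \sqrt{85 + U}$
$\left(R{\left(178,-140 \right)} + y{\left(-185 \right)}\right) \left(46661 + \left(112 + 100 \left(-16\right)\right)\right) = \left(\left(3 + \sqrt{85 + 178}\right) + \left(74 - -185\right)\right) \left(46661 + \left(112 + 100 \left(-16\right)\right)\right) = \left(\left(3 + \sqrt{263}\right) + \left(74 + 185\right)\right) \left(46661 + \left(112 - 1600\right)\right) = \left(\left(3 + \sqrt{263}\right) + 259\right) \left(46661 - 1488\right) = \left(262 + \sqrt{263}\right) 45173 = 11835326 + 45173 \sqrt{263}$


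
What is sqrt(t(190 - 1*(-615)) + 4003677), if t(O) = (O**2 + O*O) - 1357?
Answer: 7*sqrt(108130) ≈ 2301.8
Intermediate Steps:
t(O) = -1357 + 2*O**2 (t(O) = (O**2 + O**2) - 1357 = 2*O**2 - 1357 = -1357 + 2*O**2)
sqrt(t(190 - 1*(-615)) + 4003677) = sqrt((-1357 + 2*(190 - 1*(-615))**2) + 4003677) = sqrt((-1357 + 2*(190 + 615)**2) + 4003677) = sqrt((-1357 + 2*805**2) + 4003677) = sqrt((-1357 + 2*648025) + 4003677) = sqrt((-1357 + 1296050) + 4003677) = sqrt(1294693 + 4003677) = sqrt(5298370) = 7*sqrt(108130)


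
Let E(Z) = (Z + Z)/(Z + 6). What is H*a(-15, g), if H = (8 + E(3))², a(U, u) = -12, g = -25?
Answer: -2704/3 ≈ -901.33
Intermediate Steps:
E(Z) = 2*Z/(6 + Z) (E(Z) = (2*Z)/(6 + Z) = 2*Z/(6 + Z))
H = 676/9 (H = (8 + 2*3/(6 + 3))² = (8 + 2*3/9)² = (8 + 2*3*(⅑))² = (8 + ⅔)² = (26/3)² = 676/9 ≈ 75.111)
H*a(-15, g) = (676/9)*(-12) = -2704/3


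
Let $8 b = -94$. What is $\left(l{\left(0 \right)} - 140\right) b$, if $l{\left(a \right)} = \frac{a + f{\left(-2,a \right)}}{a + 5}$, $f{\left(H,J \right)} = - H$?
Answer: $\frac{16403}{10} \approx 1640.3$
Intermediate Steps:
$b = - \frac{47}{4}$ ($b = \frac{1}{8} \left(-94\right) = - \frac{47}{4} \approx -11.75$)
$l{\left(a \right)} = \frac{2 + a}{5 + a}$ ($l{\left(a \right)} = \frac{a - -2}{a + 5} = \frac{a + 2}{5 + a} = \frac{2 + a}{5 + a}$)
$\left(l{\left(0 \right)} - 140\right) b = \left(\frac{2 + 0}{5 + 0} - 140\right) \left(- \frac{47}{4}\right) = \left(\frac{1}{5} \cdot 2 - 140\right) \left(- \frac{47}{4}\right) = \left(\frac{2}{5} - 140\right) \left(- \frac{47}{4}\right) = \left(- \frac{698}{5}\right) \left(- \frac{47}{4}\right) = \frac{16403}{10}$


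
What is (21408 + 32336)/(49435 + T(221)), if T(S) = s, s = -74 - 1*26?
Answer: 53744/49335 ≈ 1.0894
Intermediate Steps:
s = -100 (s = -74 - 26 = -100)
T(S) = -100
(21408 + 32336)/(49435 + T(221)) = (21408 + 32336)/(49435 - 100) = 53744/49335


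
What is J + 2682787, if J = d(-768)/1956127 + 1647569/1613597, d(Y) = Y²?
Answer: 8467954828863490744/3156400658819 ≈ 2.6828e+6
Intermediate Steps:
J = 4174592442191/3156400658819 (J = (-768)²/1956127 + 1647569/1613597 = 589824*(1/1956127) + 1647569*(1/1613597) = 589824/1956127 + 1647569/1613597 = 4174592442191/3156400658819 ≈ 1.3226)
J + 2682787 = 4174592442191/3156400658819 + 2682787 = 8467954828863490744/3156400658819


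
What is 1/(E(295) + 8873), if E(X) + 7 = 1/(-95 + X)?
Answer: 200/1773201 ≈ 0.00011279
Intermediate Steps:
E(X) = -7 + 1/(-95 + X)
1/(E(295) + 8873) = 1/((666 - 7*295)/(-95 + 295) + 8873) = 1/((666 - 2065)/200 + 8873) = 1/((1/200)*(-1399) + 8873) = 1/(-1399/200 + 8873) = 1/(1773201/200) = 200/1773201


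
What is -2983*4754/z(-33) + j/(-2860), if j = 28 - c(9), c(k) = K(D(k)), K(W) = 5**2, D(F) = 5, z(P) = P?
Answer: 3687107311/8580 ≈ 4.2973e+5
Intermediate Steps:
K(W) = 25
c(k) = 25
j = 3 (j = 28 - 1*25 = 28 - 25 = 3)
-2983*4754/z(-33) + j/(-2860) = -2983/((-33/4754)) + 3/(-2860) = -2983/((-33*1/4754)) + 3*(-1/2860) = -2983/(-33/4754) - 3/2860 = -2983*(-4754/33) - 3/2860 = 14181182/33 - 3/2860 = 3687107311/8580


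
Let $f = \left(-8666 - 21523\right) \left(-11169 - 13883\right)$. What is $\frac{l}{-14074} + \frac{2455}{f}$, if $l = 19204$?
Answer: $- \frac{7261925662621}{5322046704636} \approx -1.3645$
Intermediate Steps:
$f = 756294828$ ($f = \left(-30189\right) \left(-25052\right) = 756294828$)
$\frac{l}{-14074} + \frac{2455}{f} = \frac{19204}{-14074} + \frac{2455}{756294828} = 19204 \left(- \frac{1}{14074}\right) + 2455 \cdot \frac{1}{756294828} = - \frac{9602}{7037} + \frac{2455}{756294828} = - \frac{7261925662621}{5322046704636}$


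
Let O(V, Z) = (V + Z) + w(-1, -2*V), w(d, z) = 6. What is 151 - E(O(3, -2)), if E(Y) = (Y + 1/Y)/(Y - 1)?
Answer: 3146/21 ≈ 149.81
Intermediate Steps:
O(V, Z) = 6 + V + Z (O(V, Z) = (V + Z) + 6 = 6 + V + Z)
E(Y) = (Y + 1/Y)/(-1 + Y)
151 - E(O(3, -2)) = 151 - (1 + (6 + 3 - 2)**2)/((6 + 3 - 2)*(-1 + (6 + 3 - 2))) = 151 - (1 + 7**2)/(7*(-1 + 7)) = 151 - (1 + 49)/(7*6) = 151 - 50/(7*6) = 151 - 1*25/21 = 151 - 25/21 = 3146/21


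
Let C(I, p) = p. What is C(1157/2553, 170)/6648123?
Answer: 170/6648123 ≈ 2.5571e-5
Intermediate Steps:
C(1157/2553, 170)/6648123 = 170/6648123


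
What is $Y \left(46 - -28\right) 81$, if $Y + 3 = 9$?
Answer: $35964$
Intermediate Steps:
$Y = 6$ ($Y = -3 + 9 = 6$)
$Y \left(46 - -28\right) 81 = 6 \left(46 - -28\right) 81 = 6 \left(46 + 28\right) 81 = 6 \cdot 74 \cdot 81 = 444 \cdot 81 = 35964$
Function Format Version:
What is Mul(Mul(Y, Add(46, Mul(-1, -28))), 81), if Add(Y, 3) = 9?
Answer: 35964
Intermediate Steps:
Y = 6 (Y = Add(-3, 9) = 6)
Mul(Mul(Y, Add(46, Mul(-1, -28))), 81) = Mul(Mul(6, Add(46, Mul(-1, -28))), 81) = Mul(Mul(6, Add(46, 28)), 81) = Mul(Mul(6, 74), 81) = Mul(444, 81) = 35964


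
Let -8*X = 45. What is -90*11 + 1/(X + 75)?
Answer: -549442/555 ≈ -989.99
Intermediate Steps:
X = -45/8 (X = -⅛*45 = -45/8 ≈ -5.6250)
-90*11 + 1/(X + 75) = -90*11 + 1/(-45/8 + 75) = -990 + 1/(555/8) = -990 + 8/555 = -549442/555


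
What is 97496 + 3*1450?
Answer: 101846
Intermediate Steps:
97496 + 3*1450 = 97496 + 4350 = 101846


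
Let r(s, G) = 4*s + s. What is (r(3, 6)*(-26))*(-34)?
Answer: 13260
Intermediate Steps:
r(s, G) = 5*s
(r(3, 6)*(-26))*(-34) = ((5*3)*(-26))*(-34) = (15*(-26))*(-34) = -390*(-34) = 13260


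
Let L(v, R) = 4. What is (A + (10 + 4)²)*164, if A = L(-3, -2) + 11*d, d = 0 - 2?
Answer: 29192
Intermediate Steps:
d = -2
A = -18 (A = 4 + 11*(-2) = 4 - 22 = -18)
(A + (10 + 4)²)*164 = (-18 + (10 + 4)²)*164 = (-18 + 14²)*164 = (-18 + 196)*164 = 178*164 = 29192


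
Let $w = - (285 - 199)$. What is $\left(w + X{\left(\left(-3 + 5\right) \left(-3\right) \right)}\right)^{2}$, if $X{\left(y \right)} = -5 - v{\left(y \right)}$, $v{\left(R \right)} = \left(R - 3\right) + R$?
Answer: $5776$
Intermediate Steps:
$v{\left(R \right)} = -3 + 2 R$ ($v{\left(R \right)} = \left(-3 + R\right) + R = -3 + 2 R$)
$X{\left(y \right)} = -2 - 2 y$ ($X{\left(y \right)} = -5 - \left(-3 + 2 y\right) = -2 - 2 y$)
$w = -86$ ($w = \left(-1\right) 86 = -86$)
$\left(w + X{\left(\left(-3 + 5\right) \left(-3\right) \right)}\right)^{2} = \left(-86 - \left(2 + 2 \left(-3 + 5\right) \left(-3\right)\right)\right)^{2} = \left(-86 - \left(2 + 2 \cdot 2 \left(-3\right)\right)\right)^{2} = \left(-86 - -10\right)^{2} = \left(-86 + \left(-2 + 12\right)\right)^{2} = \left(-86 + 10\right)^{2} = \left(-76\right)^{2} = 5776$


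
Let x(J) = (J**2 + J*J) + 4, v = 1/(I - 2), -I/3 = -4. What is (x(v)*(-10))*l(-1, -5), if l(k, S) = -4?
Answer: 804/5 ≈ 160.80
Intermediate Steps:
I = 12 (I = -3*(-4) = 12)
v = 1/10 (v = 1/(12 - 2) = 1/10 ≈ 0.10000)
x(J) = 4 + 2*J**2 (x(J) = (J**2 + J**2) + 4 = 2*J**2 + 4 = 4 + 2*J**2)
(x(v)*(-10))*l(-1, -5) = ((4 + 2*(1/10)**2)*(-10))*(-4) = ((4 + 2*(1/100))*(-10))*(-4) = ((4 + 1/50)*(-10))*(-4) = ((201/50)*(-10))*(-4) = -201/5*(-4) = 804/5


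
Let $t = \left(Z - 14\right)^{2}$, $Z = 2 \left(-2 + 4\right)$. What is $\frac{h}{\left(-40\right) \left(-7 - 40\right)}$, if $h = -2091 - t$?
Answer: $- \frac{2191}{1880} \approx -1.1654$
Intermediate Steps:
$Z = 4$ ($Z = 2 \cdot 2 = 4$)
$t = 100$ ($t = \left(4 - 14\right)^{2} = \left(-10\right)^{2} = 100$)
$h = -2191$ ($h = -2091 - 100 = -2191$)
$\frac{h}{\left(-40\right) \left(-7 - 40\right)} = - \frac{2191}{\left(-40\right) \left(-7 - 40\right)} = - \frac{2191}{\left(-40\right) \left(-47\right)} = - \frac{2191}{1880}$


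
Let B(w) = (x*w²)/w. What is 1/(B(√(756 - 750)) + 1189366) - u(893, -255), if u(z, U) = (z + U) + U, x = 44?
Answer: -270894265975427/707295735170 - 11*√6/353647867585 ≈ -383.00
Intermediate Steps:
u(z, U) = z + 2*U (u(z, U) = (U + z) + U = z + 2*U)
B(w) = 44*w (B(w) = (44*w²)/w = 44*w)
1/(B(√(756 - 750)) + 1189366) - u(893, -255) = 1/(44*√(756 - 750) + 1189366) - (893 + 2*(-255)) = 1/(44*√6 + 1189366) - (893 - 510) = 1/(1189366 + 44*√6) - 1*383 = 1/(1189366 + 44*√6) - 383 = -383 + 1/(1189366 + 44*√6)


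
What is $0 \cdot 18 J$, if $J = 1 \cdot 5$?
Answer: $0$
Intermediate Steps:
$J = 5$
$0 \cdot 18 J = 0 \cdot 18 \cdot 5 = 0 \cdot 5 = 0$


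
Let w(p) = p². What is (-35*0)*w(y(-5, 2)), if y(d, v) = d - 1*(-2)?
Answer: 0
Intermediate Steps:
y(d, v) = 2 + d (y(d, v) = d + 2 = 2 + d)
(-35*0)*w(y(-5, 2)) = (-35*0)*(2 - 5)² = 0*(-3)² = 0*9 = 0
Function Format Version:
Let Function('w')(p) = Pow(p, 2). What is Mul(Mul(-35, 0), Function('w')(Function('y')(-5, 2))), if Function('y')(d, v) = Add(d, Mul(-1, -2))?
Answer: 0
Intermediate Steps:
Function('y')(d, v) = Add(2, d) (Function('y')(d, v) = Add(d, 2) = Add(2, d))
Mul(Mul(-35, 0), Function('w')(Function('y')(-5, 2))) = Mul(Mul(-35, 0), Pow(Add(2, -5), 2)) = Mul(0, Pow(-3, 2)) = Mul(0, 9) = 0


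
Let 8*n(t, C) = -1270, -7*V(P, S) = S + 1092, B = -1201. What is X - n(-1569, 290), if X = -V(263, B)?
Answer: 4009/28 ≈ 143.18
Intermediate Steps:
V(P, S) = -156 - S/7 (V(P, S) = -(S + 1092)/7 = -(1092 + S)/7 = -156 - S/7)
n(t, C) = -635/4 (n(t, C) = (⅛)*(-1270) = -635/4)
X = -109/7 (X = -(-156 - ⅐*(-1201)) = -(-156 + 1201/7) = -1*109/7 = -109/7 ≈ -15.571)
X - n(-1569, 290) = -109/7 - 1*(-635/4) = -109/7 + 635/4 = 4009/28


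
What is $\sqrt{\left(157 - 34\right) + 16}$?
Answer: $\sqrt{139} \approx 11.79$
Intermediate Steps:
$\sqrt{\left(157 - 34\right) + 16} = \sqrt{123 + 16} = \sqrt{139}$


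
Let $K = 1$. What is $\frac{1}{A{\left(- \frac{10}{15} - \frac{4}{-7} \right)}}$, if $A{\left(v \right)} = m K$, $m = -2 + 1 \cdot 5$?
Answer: $\frac{1}{3} \approx 0.33333$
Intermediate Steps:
$m = 3$ ($m = -2 + 5 = 3$)
$A{\left(v \right)} = 3$ ($A{\left(v \right)} = 3 \cdot 1 = 3$)
$\frac{1}{A{\left(- \frac{10}{15} - \frac{4}{-7} \right)}} = \frac{1}{3}$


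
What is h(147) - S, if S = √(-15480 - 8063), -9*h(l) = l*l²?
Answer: -352947 - I*√23543 ≈ -3.5295e+5 - 153.44*I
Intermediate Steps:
h(l) = -l³/9 (h(l) = -l*l²/9 = -l³/9)
S = I*√23543 (S = √(-23543) = I*√23543 ≈ 153.44*I)
h(147) - S = -⅑*147³ - I*√23543 = -⅑*3176523 - I*√23543 = -352947 - I*√23543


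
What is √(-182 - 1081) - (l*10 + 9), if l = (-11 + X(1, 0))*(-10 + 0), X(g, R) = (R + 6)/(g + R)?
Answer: -509 + I*√1263 ≈ -509.0 + 35.539*I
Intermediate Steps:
X(g, R) = (6 + R)/(R + g)
l = 50 (l = (-11 + (6 + 0)/(0 + 1))*(-10 + 0) = (-11 + 6/1)*(-10) = (-11 + 1*6)*(-10) = (-11 + 6)*(-10) = -5*(-10) = 50)
√(-182 - 1081) - (l*10 + 9) = √(-182 - 1081) - (50*10 + 9) = √(-1263) - (500 + 9) = I*√1263 - 1*509 = I*√1263 - 509 = -509 + I*√1263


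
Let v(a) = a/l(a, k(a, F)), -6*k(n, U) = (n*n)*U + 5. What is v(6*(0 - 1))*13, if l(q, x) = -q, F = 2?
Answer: -13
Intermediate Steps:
k(n, U) = -5/6 - U*n**2/6 (k(n, U) = -((n*n)*U + 5)/6 = -(n**2*U + 5)/6 = -(U*n**2 + 5)/6 = -(5 + U*n**2)/6 = -5/6 - U*n**2/6)
v(a) = -1 (v(a) = a/((-a)) = a*(-1/a) = -1)
v(6*(0 - 1))*13 = -1*13 = -13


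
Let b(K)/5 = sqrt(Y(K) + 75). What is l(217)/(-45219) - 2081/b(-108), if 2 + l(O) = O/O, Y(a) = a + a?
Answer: 1/45219 + 2081*I*sqrt(141)/705 ≈ 2.2115e-5 + 35.05*I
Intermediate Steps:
Y(a) = 2*a
l(O) = -1 (l(O) = -2 + O/O = -2 + 1 = -1)
b(K) = 5*sqrt(75 + 2*K) (b(K) = 5*sqrt(2*K + 75) = 5*sqrt(75 + 2*K))
l(217)/(-45219) - 2081/b(-108) = -1/(-45219) - 2081*1/(5*sqrt(75 + 2*(-108))) = -1*(-1/45219) - 2081*1/(5*sqrt(75 - 216)) = 1/45219 - 2081*(-I*sqrt(141)/705) = 1/45219 - (-2081)*I*sqrt(141)/705 = 1/45219 + 2081*I*sqrt(141)/705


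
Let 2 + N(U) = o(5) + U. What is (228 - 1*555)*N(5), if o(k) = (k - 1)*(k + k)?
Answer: -14061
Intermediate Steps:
o(k) = 2*k*(-1 + k) (o(k) = (-1 + k)*(2*k) = 2*k*(-1 + k))
N(U) = 38 + U (N(U) = -2 + (2*5*(-1 + 5) + U) = -2 + (2*5*4 + U) = -2 + (40 + U) = 38 + U)
(228 - 1*555)*N(5) = (228 - 1*555)*(38 + 5) = (228 - 555)*43 = -327*43 = -14061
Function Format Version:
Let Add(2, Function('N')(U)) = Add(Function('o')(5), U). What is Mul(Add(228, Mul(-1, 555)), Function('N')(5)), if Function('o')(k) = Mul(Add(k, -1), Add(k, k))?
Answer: -14061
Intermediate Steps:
Function('o')(k) = Mul(2, k, Add(-1, k)) (Function('o')(k) = Mul(Add(-1, k), Mul(2, k)) = Mul(2, k, Add(-1, k)))
Function('N')(U) = Add(38, U) (Function('N')(U) = Add(-2, Add(Mul(2, 5, Add(-1, 5)), U)) = Add(-2, Add(Mul(2, 5, 4), U)) = Add(-2, Add(40, U)) = Add(38, U))
Mul(Add(228, Mul(-1, 555)), Function('N')(5)) = Mul(Add(228, Mul(-1, 555)), Add(38, 5)) = Mul(Add(228, -555), 43) = Mul(-327, 43) = -14061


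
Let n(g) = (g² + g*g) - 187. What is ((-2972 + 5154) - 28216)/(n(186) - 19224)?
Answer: -26034/49781 ≈ -0.52297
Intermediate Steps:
n(g) = -187 + 2*g² (n(g) = (g² + g²) - 187 = 2*g² - 187 = -187 + 2*g²)
((-2972 + 5154) - 28216)/(n(186) - 19224) = ((-2972 + 5154) - 28216)/((-187 + 2*186²) - 19224) = (2182 - 28216)/((-187 + 2*34596) - 19224) = -26034/((-187 + 69192) - 19224) = -26034/(69005 - 19224) = -26034/49781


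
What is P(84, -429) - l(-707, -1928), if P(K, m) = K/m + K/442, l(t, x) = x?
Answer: 4686954/2431 ≈ 1928.0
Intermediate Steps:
P(K, m) = K/442 + K/m (P(K, m) = K/m + K*(1/442) = K/m + K/442 = K/442 + K/m)
P(84, -429) - l(-707, -1928) = ((1/442)*84 + 84/(-429)) - 1*(-1928) = (42/221 + 84*(-1/429)) + 1928 = (42/221 - 28/143) + 1928 = -14/2431 + 1928 = 4686954/2431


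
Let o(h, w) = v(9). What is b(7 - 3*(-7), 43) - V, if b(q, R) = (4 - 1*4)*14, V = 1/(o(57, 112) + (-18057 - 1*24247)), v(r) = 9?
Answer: 1/42295 ≈ 2.3643e-5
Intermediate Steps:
o(h, w) = 9
V = -1/42295 (V = 1/(9 + (-18057 - 1*24247)) = 1/(9 + (-18057 - 24247)) = 1/(9 - 42304) = 1/(-42295) = -1/42295 ≈ -2.3643e-5)
b(q, R) = 0 (b(q, R) = (4 - 4)*14 = 0*14 = 0)
b(7 - 3*(-7), 43) - V = 0 - 1*(-1/42295) = 0 + 1/42295 = 1/42295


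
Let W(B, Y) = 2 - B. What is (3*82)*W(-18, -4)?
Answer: 4920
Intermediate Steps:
(3*82)*W(-18, -4) = (3*82)*(2 - 1*(-18)) = 246*(2 + 18) = 246*20 = 4920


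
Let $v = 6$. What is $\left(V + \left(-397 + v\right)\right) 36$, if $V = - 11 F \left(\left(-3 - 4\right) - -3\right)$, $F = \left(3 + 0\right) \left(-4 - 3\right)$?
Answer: $-47340$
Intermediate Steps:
$F = -21$ ($F = 3 \left(-7\right) = -21$)
$V = -924$ ($V = \left(-11\right) \left(-21\right) \left(\left(-3 - 4\right) - -3\right) = 231 \left(\left(-3 - 4\right) + 3\right) = 231 \left(-7 + 3\right) = 231 \left(-4\right) = -924$)
$\left(V + \left(-397 + v\right)\right) 36 = \left(-924 + \left(-397 + 6\right)\right) 36 = \left(-924 - 391\right) 36 = \left(-1315\right) 36 = -47340$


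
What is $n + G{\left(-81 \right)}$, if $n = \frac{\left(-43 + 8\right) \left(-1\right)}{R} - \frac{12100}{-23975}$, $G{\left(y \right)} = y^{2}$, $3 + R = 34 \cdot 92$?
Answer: $\frac{3932808588}{599375} \approx 6561.5$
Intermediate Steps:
$R = 3125$ ($R = -3 + 34 \cdot 92 = -3 + 3128 = 3125$)
$n = \frac{309213}{599375}$ ($n = \frac{\left(-43 + 8\right) \left(-1\right)}{3125} - \frac{12100}{-23975} = \left(-35\right) \left(-1\right) \frac{1}{3125} - - \frac{484}{959} = 35 \cdot \frac{1}{3125} + \frac{484}{959} = \frac{7}{625} + \frac{484}{959} = \frac{309213}{599375} \approx 0.51589$)
$n + G{\left(-81 \right)} = \frac{309213}{599375} + \left(-81\right)^{2} = \frac{309213}{599375} + 6561 = \frac{3932808588}{599375}$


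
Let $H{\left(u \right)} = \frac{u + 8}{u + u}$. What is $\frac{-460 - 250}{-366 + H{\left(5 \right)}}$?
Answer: $\frac{7100}{3647} \approx 1.9468$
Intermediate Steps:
$H{\left(u \right)} = \frac{8 + u}{2 u}$
$\frac{-460 - 250}{-366 + H{\left(5 \right)}} = \frac{-460 - 250}{-366 + \frac{8 + 5}{2 \cdot 5}} = - \frac{710}{-366 + \frac{1}{2} \cdot \frac{1}{5} \cdot 13} = - \frac{710}{-366 + \frac{13}{10}} = - \frac{710}{- \frac{3647}{10}} = \left(-710\right) \left(- \frac{10}{3647}\right) = \frac{7100}{3647}$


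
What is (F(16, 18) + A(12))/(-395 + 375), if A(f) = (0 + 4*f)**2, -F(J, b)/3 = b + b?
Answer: -549/5 ≈ -109.80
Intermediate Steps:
F(J, b) = -6*b (F(J, b) = -3*(b + b) = -6*b)
A(f) = 16*f**2 (A(f) = (4*f)**2 = 16*f**2)
(F(16, 18) + A(12))/(-395 + 375) = (-6*18 + 16*12**2)/(-395 + 375) = (-108 + 16*144)/(-20) = (-108 + 2304)*(-1/20) = 2196*(-1/20) = -549/5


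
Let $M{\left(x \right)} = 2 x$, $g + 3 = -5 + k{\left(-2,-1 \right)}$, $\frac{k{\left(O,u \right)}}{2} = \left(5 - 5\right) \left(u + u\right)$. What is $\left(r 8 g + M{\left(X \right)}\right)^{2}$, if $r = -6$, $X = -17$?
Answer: $122500$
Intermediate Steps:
$k{\left(O,u \right)} = 0$ ($k{\left(O,u \right)} = 2 \left(5 - 5\right) \left(u + u\right) = 2 \cdot 0 \cdot 2 u = 2 \cdot 0 = 0$)
$g = -8$ ($g = -3 + \left(-5 + 0\right) = -3 - 5 = -8$)
$\left(r 8 g + M{\left(X \right)}\right)^{2} = \left(\left(-6\right) 8 \left(-8\right) + 2 \left(-17\right)\right)^{2} = \left(\left(-48\right) \left(-8\right) - 34\right)^{2} = \left(384 - 34\right)^{2} = 350^{2} = 122500$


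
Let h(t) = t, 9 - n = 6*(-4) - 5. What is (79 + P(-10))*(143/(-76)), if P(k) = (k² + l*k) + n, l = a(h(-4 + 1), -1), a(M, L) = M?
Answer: -1859/4 ≈ -464.75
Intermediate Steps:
n = 38 (n = 9 - (6*(-4) - 5) = 9 - (-24 - 5) = 9 - 1*(-29) = 9 + 29 = 38)
l = -3 (l = -4 + 1 = -3)
P(k) = 38 + k² - 3*k (P(k) = (k² - 3*k) + 38 = 38 + k² - 3*k)
(79 + P(-10))*(143/(-76)) = (79 + (38 + (-10)² - 3*(-10)))*(143/(-76)) = (79 + (38 + 100 + 30))*(143*(-1/76)) = (79 + 168)*(-143/76) = 247*(-143/76) = -1859/4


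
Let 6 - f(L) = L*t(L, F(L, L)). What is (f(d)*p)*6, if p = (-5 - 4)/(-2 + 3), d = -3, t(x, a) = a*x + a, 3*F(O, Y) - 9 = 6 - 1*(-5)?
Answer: 1836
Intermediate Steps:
F(O, Y) = 20/3 (F(O, Y) = 3 + (6 - 1*(-5))/3 = 3 + (6 + 5)/3 = 3 + (1/3)*11 = 3 + 11/3 = 20/3)
t(x, a) = a + a*x
p = -9 (p = -9/1 = -9*1 = -9)
f(L) = 6 - L*(20/3 + 20*L/3) (f(L) = 6 - L*20*(1 + L)/3 = 6 - L*(20/3 + 20*L/3))
(f(d)*p)*6 = ((6 - 20/3*(-3)*(1 - 3))*(-9))*6 = ((6 - 20/3*(-3)*(-2))*(-9))*6 = ((6 - 40)*(-9))*6 = -34*(-9)*6 = 306*6 = 1836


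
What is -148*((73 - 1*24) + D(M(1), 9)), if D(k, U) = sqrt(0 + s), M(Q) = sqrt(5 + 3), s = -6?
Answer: -7252 - 148*I*sqrt(6) ≈ -7252.0 - 362.52*I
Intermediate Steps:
M(Q) = 2*sqrt(2) (M(Q) = sqrt(8) = 2*sqrt(2))
D(k, U) = I*sqrt(6) (D(k, U) = sqrt(0 - 6) = sqrt(-6) = I*sqrt(6))
-148*((73 - 1*24) + D(M(1), 9)) = -148*((73 - 1*24) + I*sqrt(6)) = -148*((73 - 24) + I*sqrt(6)) = -148*(49 + I*sqrt(6)) = -7252 - 148*I*sqrt(6)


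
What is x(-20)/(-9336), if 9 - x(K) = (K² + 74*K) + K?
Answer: -1109/9336 ≈ -0.11879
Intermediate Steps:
x(K) = 9 - K² - 75*K (x(K) = 9 - ((K² + 74*K) + K) = 9 - (K² + 75*K) = 9 + (-K² - 75*K) = 9 - K² - 75*K)
x(-20)/(-9336) = (9 - 1*(-20)² - 75*(-20))/(-9336) = (9 - 1*400 + 1500)*(-1/9336) = (9 - 400 + 1500)*(-1/9336) = 1109*(-1/9336) = -1109/9336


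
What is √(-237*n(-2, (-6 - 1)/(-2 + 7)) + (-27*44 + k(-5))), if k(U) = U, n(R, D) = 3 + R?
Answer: I*√1430 ≈ 37.815*I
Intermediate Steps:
√(-237*n(-2, (-6 - 1)/(-2 + 7)) + (-27*44 + k(-5))) = √(-237*(3 - 2) + (-27*44 - 5)) = √(-237*1 + (-1188 - 5)) = √(-237 - 1193) = √(-1430) = I*√1430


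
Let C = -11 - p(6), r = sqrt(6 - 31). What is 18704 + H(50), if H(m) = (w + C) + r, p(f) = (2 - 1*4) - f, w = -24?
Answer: 18677 + 5*I ≈ 18677.0 + 5.0*I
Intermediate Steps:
r = 5*I (r = sqrt(-25) = 5*I ≈ 5.0*I)
p(f) = -2 - f (p(f) = (2 - 4) - f = -2 - f)
C = -3 (C = -11 - (-2 - 1*6) = -11 - (-2 - 6) = -11 - 1*(-8) = -11 + 8 = -3)
H(m) = -27 + 5*I (H(m) = (-24 - 3) + 5*I = -27 + 5*I)
18704 + H(50) = 18704 + (-27 + 5*I) = 18677 + 5*I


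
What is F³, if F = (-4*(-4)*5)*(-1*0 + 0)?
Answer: 0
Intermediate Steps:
F = 0 (F = (16*5)*(0 + 0) = 80*0 = 0)
F³ = 0³ = 0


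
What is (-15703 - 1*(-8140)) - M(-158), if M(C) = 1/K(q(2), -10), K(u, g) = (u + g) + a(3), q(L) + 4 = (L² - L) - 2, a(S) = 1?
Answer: -98318/13 ≈ -7562.9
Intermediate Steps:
q(L) = -6 + L² - L (q(L) = -4 + ((L² - L) - 2) = -4 + (-2 + L² - L) = -6 + L² - L)
K(u, g) = 1 + g + u (K(u, g) = (u + g) + 1 = (g + u) + 1 = 1 + g + u)
M(C) = -1/13 (M(C) = 1/(1 - 10 + (-6 + 2² - 1*2)) = 1/(1 - 10 + (-6 + 4 - 2)) = 1/(1 - 10 - 4) = 1/(-13) = -1/13)
(-15703 - 1*(-8140)) - M(-158) = (-15703 - 1*(-8140)) - 1*(-1/13) = (-15703 + 8140) + 1/13 = -7563 + 1/13 = -98318/13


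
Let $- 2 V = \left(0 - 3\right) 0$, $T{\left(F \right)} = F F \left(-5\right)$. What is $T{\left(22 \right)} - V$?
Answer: $-2420$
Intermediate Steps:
$T{\left(F \right)} = - 5 F^{2}$ ($T{\left(F \right)} = F^{2} \left(-5\right) = - 5 F^{2}$)
$V = 0$ ($V = - \frac{\left(0 - 3\right) 0}{2} = - \frac{\left(-3\right) 0}{2} = \left(- \frac{1}{2}\right) 0 = 0$)
$T{\left(22 \right)} - V = - 5 \cdot 22^{2} - 0 = \left(-5\right) 484 + 0 = -2420 + 0 = -2420$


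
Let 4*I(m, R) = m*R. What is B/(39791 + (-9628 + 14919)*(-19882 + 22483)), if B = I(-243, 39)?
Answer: -9477/55206728 ≈ -0.00017166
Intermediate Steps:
I(m, R) = R*m/4 (I(m, R) = (m*R)/4 = (R*m)/4 = R*m/4)
B = -9477/4 (B = (¼)*39*(-243) = -9477/4 ≈ -2369.3)
B/(39791 + (-9628 + 14919)*(-19882 + 22483)) = -9477/(4*(39791 + (-9628 + 14919)*(-19882 + 22483))) = -9477/(4*(39791 + 5291*2601)) = -9477/(4*(39791 + 13761891)) = -9477/4/13801682 = -9477/4*1/13801682 = -9477/55206728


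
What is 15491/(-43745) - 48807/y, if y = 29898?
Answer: -26244567/13210990 ≈ -1.9866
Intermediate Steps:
15491/(-43745) - 48807/y = 15491/(-43745) - 48807/29898 = 15491*(-1/43745) - 48807*1/29898 = -15491/43745 - 493/302 = -26244567/13210990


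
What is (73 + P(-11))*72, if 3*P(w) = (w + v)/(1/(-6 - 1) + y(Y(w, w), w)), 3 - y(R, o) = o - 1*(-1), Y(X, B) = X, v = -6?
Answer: 78364/15 ≈ 5224.3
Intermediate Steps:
y(R, o) = 2 - o (y(R, o) = 3 - (o - 1*(-1)) = 3 - (o + 1) = 3 - (1 + o) = 3 + (-1 - o) = 2 - o)
P(w) = (-6 + w)/(3*(13/7 - w)) (P(w) = ((w - 6)/(1/(-6 - 1) + (2 - w)))/3 = ((-6 + w)/(1/(-7) + (2 - w)))/3 = ((-6 + w)/(-⅐ + (2 - w)))/3 = ((-6 + w)/(13/7 - w))/3 = (-6 + w)/(3*(13/7 - w)))
(73 + P(-11))*72 = (73 + 7*(6 - 1*(-11))/(3*(-13 + 7*(-11))))*72 = (73 + 7*(6 + 11)/(3*(-13 - 77)))*72 = (73 + (7/3)*17/(-90))*72 = (73 + (7/3)*(-1/90)*17)*72 = (73 - 119/270)*72 = (19591/270)*72 = 78364/15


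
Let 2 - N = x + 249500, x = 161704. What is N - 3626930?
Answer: -4038132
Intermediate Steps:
N = -411202 (N = 2 - (161704 + 249500) = 2 - 1*411204 = 2 - 411204 = -411202)
N - 3626930 = -411202 - 3626930 = -4038132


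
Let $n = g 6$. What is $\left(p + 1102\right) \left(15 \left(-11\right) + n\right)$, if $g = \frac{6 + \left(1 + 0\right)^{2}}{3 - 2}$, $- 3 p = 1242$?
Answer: $-84624$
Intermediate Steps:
$p = -414$ ($p = \left(- \frac{1}{3}\right) 1242 = -414$)
$g = 7$ ($g = \frac{6 + 1^{2}}{1} = \left(6 + 1\right) 1 = 7 \cdot 1 = 7$)
$n = 42$ ($n = 7 \cdot 6 = 42$)
$\left(p + 1102\right) \left(15 \left(-11\right) + n\right) = \left(-414 + 1102\right) \left(15 \left(-11\right) + 42\right) = 688 \left(-165 + 42\right) = 688 \left(-123\right) = -84624$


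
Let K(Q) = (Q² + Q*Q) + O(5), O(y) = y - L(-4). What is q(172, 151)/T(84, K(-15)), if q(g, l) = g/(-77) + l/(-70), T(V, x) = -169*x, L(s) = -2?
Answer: 483/8495630 ≈ 5.6853e-5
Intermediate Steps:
O(y) = 2 + y (O(y) = y - 1*(-2) = y + 2 = 2 + y)
K(Q) = 7 + 2*Q² (K(Q) = (Q² + Q*Q) + (2 + 5) = (Q² + Q²) + 7 = 2*Q² + 7 = 7 + 2*Q²)
q(g, l) = -l/70 - g/77 (q(g, l) = g*(-1/77) + l*(-1/70) = -g/77 - l/70 = -l/70 - g/77)
q(172, 151)/T(84, K(-15)) = (-1/70*151 - 1/77*172)/((-169*(7 + 2*(-15)²))) = (-151/70 - 172/77)/((-169*(7 + 2*225))) = -483*(-1/(169*(7 + 450)))/110 = -483/(110*((-169*457))) = -483/110/(-77233) = -483/110*(-1/77233) = 483/8495630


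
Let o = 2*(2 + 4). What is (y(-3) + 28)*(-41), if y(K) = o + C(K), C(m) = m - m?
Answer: -1640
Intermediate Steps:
C(m) = 0
o = 12 (o = 2*6 = 12)
y(K) = 12 (y(K) = 12 + 0 = 12)
(y(-3) + 28)*(-41) = (12 + 28)*(-41) = 40*(-41) = -1640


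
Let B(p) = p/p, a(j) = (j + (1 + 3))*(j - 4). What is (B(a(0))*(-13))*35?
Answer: -455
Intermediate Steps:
a(j) = (-4 + j)*(4 + j) (a(j) = (j + 4)*(-4 + j) = (4 + j)*(-4 + j) = (-4 + j)*(4 + j))
B(p) = 1
(B(a(0))*(-13))*35 = (1*(-13))*35 = -13*35 = -455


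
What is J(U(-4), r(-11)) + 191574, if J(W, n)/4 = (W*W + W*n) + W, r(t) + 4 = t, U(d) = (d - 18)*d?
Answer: 217622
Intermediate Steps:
U(d) = d*(-18 + d) (U(d) = (-18 + d)*d = d*(-18 + d))
r(t) = -4 + t
J(W, n) = 4*W + 4*W² + 4*W*n (J(W, n) = 4*((W*W + W*n) + W) = 4*((W² + W*n) + W) = 4*(W + W² + W*n) = 4*W + 4*W² + 4*W*n)
J(U(-4), r(-11)) + 191574 = 4*(-4*(-18 - 4))*(1 - 4*(-18 - 4) + (-4 - 11)) + 191574 = 4*(-4*(-22))*(1 - 4*(-22) - 15) + 191574 = 4*88*(1 + 88 - 15) + 191574 = 4*88*74 + 191574 = 26048 + 191574 = 217622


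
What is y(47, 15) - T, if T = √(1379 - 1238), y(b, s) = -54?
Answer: -54 - √141 ≈ -65.874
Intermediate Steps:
T = √141 ≈ 11.874
y(47, 15) - T = -54 - √141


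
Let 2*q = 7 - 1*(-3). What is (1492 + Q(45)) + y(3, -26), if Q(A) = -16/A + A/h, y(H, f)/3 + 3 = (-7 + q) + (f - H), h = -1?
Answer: 60509/45 ≈ 1344.6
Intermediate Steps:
q = 5 (q = (7 - 1*(-3))/2 = (7 + 3)/2 = (½)*10 = 5)
y(H, f) = -15 - 3*H + 3*f (y(H, f) = -9 + 3*((-7 + 5) + (f - H)) = -9 + 3*(-2 + (f - H)) = -9 + 3*(-2 + f - H) = -9 + (-6 - 3*H + 3*f) = -15 - 3*H + 3*f)
Q(A) = -A - 16/A (Q(A) = -16/A + A/(-1) = -16/A + A*(-1) = -16/A - A = -A - 16/A)
(1492 + Q(45)) + y(3, -26) = (1492 + (-1*45 - 16/45)) + (-15 - 3*3 + 3*(-26)) = (1492 + (-45 - 16*1/45)) + (-15 - 9 - 78) = (1492 + (-45 - 16/45)) - 102 = (1492 - 2041/45) - 102 = 65099/45 - 102 = 60509/45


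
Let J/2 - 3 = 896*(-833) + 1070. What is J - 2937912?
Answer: -4428502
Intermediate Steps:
J = -1490590 (J = 6 + 2*(896*(-833) + 1070) = 6 + 2*(-746368 + 1070) = 6 + 2*(-745298) = 6 - 1490596 = -1490590)
J - 2937912 = -1490590 - 2937912 = -4428502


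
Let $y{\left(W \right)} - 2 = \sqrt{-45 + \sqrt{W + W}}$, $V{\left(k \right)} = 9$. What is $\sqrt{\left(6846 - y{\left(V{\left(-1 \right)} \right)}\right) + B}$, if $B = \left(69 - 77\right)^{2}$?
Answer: $\sqrt{6908 - i \sqrt{3} \sqrt{15 - \sqrt{2}}} \approx 83.114 - 0.0384 i$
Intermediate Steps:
$y{\left(W \right)} = 2 + \sqrt{-45 + \sqrt{2} \sqrt{W}}$ ($y{\left(W \right)} = 2 + \sqrt{-45 + \sqrt{W + W}} = 2 + \sqrt{-45 + \sqrt{2 W}} = 2 + \sqrt{-45 + \sqrt{2} \sqrt{W}}$)
$B = 64$ ($B = \left(-8\right)^{2} = 64$)
$\sqrt{\left(6846 - y{\left(V{\left(-1 \right)} \right)}\right) + B} = \sqrt{\left(6846 - \left(2 + \sqrt{-45 + \sqrt{2} \sqrt{9}}\right)\right) + 64} = \sqrt{\left(6846 - \left(2 + \sqrt{-45 + \sqrt{2} \cdot 3}\right)\right) + 64} = \sqrt{\left(6846 - \left(2 + \sqrt{-45 + 3 \sqrt{2}}\right)\right) + 64} = \sqrt{\left(6844 - \sqrt{-45 + 3 \sqrt{2}}\right) + 64} = \sqrt{6908 - \sqrt{-45 + 3 \sqrt{2}}}$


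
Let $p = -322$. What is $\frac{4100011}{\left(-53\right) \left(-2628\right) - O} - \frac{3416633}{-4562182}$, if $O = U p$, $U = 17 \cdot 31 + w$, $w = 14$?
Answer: $\frac{4944015749160}{357545046613} \approx 13.828$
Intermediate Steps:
$U = 541$ ($U = 17 \cdot 31 + 14 = 527 + 14 = 541$)
$O = -174202$ ($O = 541 \left(-322\right) = -174202$)
$\frac{4100011}{\left(-53\right) \left(-2628\right) - O} - \frac{3416633}{-4562182} = \frac{4100011}{\left(-53\right) \left(-2628\right) - -174202} - \frac{3416633}{-4562182} = \frac{4100011}{139284 + 174202} - - \frac{3416633}{4562182} = \frac{4100011}{313486} + \frac{3416633}{4562182} = \frac{4944015749160}{357545046613}$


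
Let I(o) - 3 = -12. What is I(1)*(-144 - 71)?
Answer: 1935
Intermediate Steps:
I(o) = -9 (I(o) = 3 - 12 = -9)
I(1)*(-144 - 71) = -9*(-144 - 71) = -9*(-215) = 1935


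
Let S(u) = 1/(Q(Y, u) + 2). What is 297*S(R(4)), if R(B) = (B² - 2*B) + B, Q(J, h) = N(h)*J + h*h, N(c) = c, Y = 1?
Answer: 297/158 ≈ 1.8797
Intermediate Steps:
Q(J, h) = h² + J*h (Q(J, h) = h*J + h*h = J*h + h² = h² + J*h)
R(B) = B² - B
S(u) = 1/(2 + u*(1 + u)) (S(u) = 1/(u*(1 + u) + 2) = 1/(2 + u*(1 + u)))
297*S(R(4)) = 297/(2 + 4*(-1 + 4) + (4*(-1 + 4))²) = 297/(2 + 4*3 + (4*3)²) = 297/(2 + 12 + 12²) = 297/(2 + 12 + 144) = 297/158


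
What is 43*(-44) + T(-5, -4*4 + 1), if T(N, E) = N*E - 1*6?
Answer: -1823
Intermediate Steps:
T(N, E) = -6 + E*N (T(N, E) = E*N - 6 = -6 + E*N)
43*(-44) + T(-5, -4*4 + 1) = 43*(-44) + (-6 + (-4*4 + 1)*(-5)) = -1892 + (-6 + (-16 + 1)*(-5)) = -1892 + (-6 - 15*(-5)) = -1892 + (-6 + 75) = -1892 + 69 = -1823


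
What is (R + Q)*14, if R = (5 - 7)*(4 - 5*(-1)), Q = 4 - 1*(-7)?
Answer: -98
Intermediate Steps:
Q = 11 (Q = 4 + 7 = 11)
R = -18 (R = -2*(4 + 5) = -2*9 = -18)
(R + Q)*14 = (-18 + 11)*14 = -7*14 = -98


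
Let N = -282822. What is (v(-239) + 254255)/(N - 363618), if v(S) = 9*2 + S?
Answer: -42339/107740 ≈ -0.39297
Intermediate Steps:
v(S) = 18 + S
(v(-239) + 254255)/(N - 363618) = ((18 - 239) + 254255)/(-282822 - 363618) = (-221 + 254255)/(-646440) = 254034*(-1/646440) = -42339/107740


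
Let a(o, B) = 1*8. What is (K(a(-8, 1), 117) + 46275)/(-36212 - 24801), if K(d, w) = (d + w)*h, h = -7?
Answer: -45400/61013 ≈ -0.74410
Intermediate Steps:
a(o, B) = 8
K(d, w) = -7*d - 7*w (K(d, w) = (d + w)*(-7) = -7*d - 7*w)
(K(a(-8, 1), 117) + 46275)/(-36212 - 24801) = ((-7*8 - 7*117) + 46275)/(-36212 - 24801) = ((-56 - 819) + 46275)/(-61013) = (-875 + 46275)*(-1/61013) = 45400*(-1/61013) = -45400/61013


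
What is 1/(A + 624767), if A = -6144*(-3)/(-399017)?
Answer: 399017/249292635607 ≈ 1.6006e-6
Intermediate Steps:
A = -18432/399017 (A = 18432*(-1/399017) = -18432/399017 ≈ -0.046194)
1/(A + 624767) = 1/(-18432/399017 + 624767) = 1/(249292635607/399017) = 399017/249292635607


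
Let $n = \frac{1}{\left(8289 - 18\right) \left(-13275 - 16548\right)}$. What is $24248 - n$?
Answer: $\frac{5981157968185}{246666033} \approx 24248.0$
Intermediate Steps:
$n = - \frac{1}{246666033}$ ($n = \frac{1}{\left(8289 + \left(36 - 54\right)\right) \left(-29823\right)} = \frac{1}{\left(8289 - 18\right) \left(-29823\right)} = \frac{1}{8271 \left(-29823\right)} = \frac{1}{-246666033} = - \frac{1}{246666033} \approx -4.0541 \cdot 10^{-9}$)
$24248 - n = 24248 - - \frac{1}{246666033} = 24248 + \frac{1}{246666033} = \frac{5981157968185}{246666033}$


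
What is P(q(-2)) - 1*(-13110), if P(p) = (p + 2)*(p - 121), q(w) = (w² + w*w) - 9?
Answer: 12988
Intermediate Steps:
q(w) = -9 + 2*w² (q(w) = (w² + w²) - 9 = 2*w² - 9 = -9 + 2*w²)
P(p) = (-121 + p)*(2 + p) (P(p) = (2 + p)*(-121 + p) = (-121 + p)*(2 + p))
P(q(-2)) - 1*(-13110) = (-242 + (-9 + 2*(-2)²)² - 119*(-9 + 2*(-2)²)) - 1*(-13110) = (-242 + (-9 + 2*4)² - 119*(-9 + 2*4)) + 13110 = (-242 + (-9 + 8)² - 119*(-9 + 8)) + 13110 = (-242 + (-1)² - 119*(-1)) + 13110 = (-242 + 1 + 119) + 13110 = -122 + 13110 = 12988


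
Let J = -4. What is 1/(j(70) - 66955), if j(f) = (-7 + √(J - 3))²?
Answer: I/(7*(-9559*I + 2*√7)) ≈ -1.4945e-5 + 8.2729e-9*I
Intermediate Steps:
j(f) = (-7 + I*√7)² (j(f) = (-7 + √(-4 - 3))² = (-7 + √(-7))² = (-7 + I*√7)²)
1/(j(70) - 66955) = 1/((7 - I*√7)² - 66955) = 1/(-66955 + (7 - I*√7)²)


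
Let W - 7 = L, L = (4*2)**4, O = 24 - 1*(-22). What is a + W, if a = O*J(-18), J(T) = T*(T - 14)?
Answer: 30599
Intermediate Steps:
O = 46 (O = 24 + 22 = 46)
J(T) = T*(-14 + T)
L = 4096 (L = 8**4 = 4096)
W = 4103 (W = 7 + 4096 = 4103)
a = 26496 (a = 46*(-18*(-14 - 18)) = 46*(-18*(-32)) = 46*576 = 26496)
a + W = 26496 + 4103 = 30599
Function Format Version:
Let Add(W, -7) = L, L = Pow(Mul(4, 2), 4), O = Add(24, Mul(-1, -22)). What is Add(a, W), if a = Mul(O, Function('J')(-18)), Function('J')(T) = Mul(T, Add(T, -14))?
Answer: 30599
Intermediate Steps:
O = 46 (O = Add(24, 22) = 46)
Function('J')(T) = Mul(T, Add(-14, T))
L = 4096 (L = Pow(8, 4) = 4096)
W = 4103 (W = Add(7, 4096) = 4103)
a = 26496 (a = Mul(46, Mul(-18, Add(-14, -18))) = Mul(46, Mul(-18, -32)) = Mul(46, 576) = 26496)
Add(a, W) = Add(26496, 4103) = 30599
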